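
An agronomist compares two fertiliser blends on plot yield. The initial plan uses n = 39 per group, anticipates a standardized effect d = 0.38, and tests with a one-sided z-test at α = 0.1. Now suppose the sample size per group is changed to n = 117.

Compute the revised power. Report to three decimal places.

Power ≈ 0.948

With n = 117 per group: δ = d·√(n/2) = 0.38 × √(117/2) = 2.9064. Critical value z_{0.1} = 1.282.
Revised power = Φ(δ − 1.282) = Φ(1.625) = 0.9479.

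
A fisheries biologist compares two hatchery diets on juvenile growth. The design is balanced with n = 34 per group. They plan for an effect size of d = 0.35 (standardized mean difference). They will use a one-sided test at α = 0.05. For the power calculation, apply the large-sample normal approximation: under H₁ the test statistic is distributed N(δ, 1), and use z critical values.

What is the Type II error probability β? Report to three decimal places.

Noncentrality parameter: δ = d·√(n/2) = 0.35 × √(34/2) = 1.4431
One-sided α = 0.05 → critical value z_{0.05} = 1.645.
Power = P(Z > 1.645 − δ) = Φ(-0.202) = 0.4200.
Type II error: β = 1 − power = 1 − 0.4200 = 0.5800.

β ≈ 0.580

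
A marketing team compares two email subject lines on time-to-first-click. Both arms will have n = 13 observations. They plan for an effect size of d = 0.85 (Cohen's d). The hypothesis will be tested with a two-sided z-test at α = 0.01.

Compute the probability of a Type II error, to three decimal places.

β ≈ 0.659

Noncentrality parameter: λ = d·√(n/2) = 0.85 × √(13/2) = 2.1671
Two-sided α = 0.01 → critical value z_{0.005} = 2.576.
Power = Φ(λ − 2.576) + Φ(−λ − 2.576) = Φ(-0.409) + Φ(-4.743) = 0.3414 + 0.0000 = 0.3414.
Type II error: β = 1 − power = 1 − 0.3414 = 0.6586.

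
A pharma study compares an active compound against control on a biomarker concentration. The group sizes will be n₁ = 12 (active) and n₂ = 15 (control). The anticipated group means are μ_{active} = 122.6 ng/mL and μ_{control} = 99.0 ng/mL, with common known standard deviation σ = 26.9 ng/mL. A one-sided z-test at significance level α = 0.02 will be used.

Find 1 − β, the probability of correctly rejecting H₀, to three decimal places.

Standardized effect: d = |μ_{active} − μ_{control}| / σ = |122.6 − 99.0| / 26.9 = 0.8773
Noncentrality parameter: δ = d / √(1/n₁ + 1/n₂) = 0.8773 / √(1/12 + 1/15) = 2.2652
One-sided α = 0.02 → critical value z_{0.02} = 2.054.
Power = Φ(δ − 2.054) = Φ(0.211) = 0.5837.

Power ≈ 0.584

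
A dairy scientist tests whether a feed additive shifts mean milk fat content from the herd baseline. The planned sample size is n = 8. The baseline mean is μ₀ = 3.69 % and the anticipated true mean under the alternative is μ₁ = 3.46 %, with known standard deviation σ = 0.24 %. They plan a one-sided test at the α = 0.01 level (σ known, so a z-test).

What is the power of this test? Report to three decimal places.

Standardized effect: d = |μ₁ − μ₀| / σ = |3.46 − 3.69| / 0.24 = 0.9583
Noncentrality parameter: λ = d·√n = 0.9583 × √8 = 2.7106
One-sided α = 0.01 → critical value z_{0.01} = 2.326.
Power = Φ(λ − 2.326) = Φ(0.384) = 0.6496.

Power ≈ 0.650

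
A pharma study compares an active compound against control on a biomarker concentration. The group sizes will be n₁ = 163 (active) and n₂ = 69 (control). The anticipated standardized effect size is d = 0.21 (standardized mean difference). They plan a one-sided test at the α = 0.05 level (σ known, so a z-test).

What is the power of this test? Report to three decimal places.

Power ≈ 0.428

Noncentrality parameter: δ = d / √(1/n₁ + 1/n₂) = 0.21 / √(1/163 + 1/69) = 1.4622
One-sided α = 0.05 → critical value z_{0.05} = 1.645.
Power = Φ(δ − 1.645) = Φ(-0.183) = 0.4275.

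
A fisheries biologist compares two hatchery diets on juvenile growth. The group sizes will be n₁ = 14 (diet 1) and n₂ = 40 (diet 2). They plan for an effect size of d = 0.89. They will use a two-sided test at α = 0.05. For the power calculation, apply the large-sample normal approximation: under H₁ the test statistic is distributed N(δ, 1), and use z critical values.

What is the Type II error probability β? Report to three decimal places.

Noncentrality parameter: δ = d / √(1/n₁ + 1/n₂) = 0.89 / √(1/14 + 1/40) = 2.8661
Two-sided α = 0.05 → critical value z_{0.025} = 1.960.
Power = Φ(δ − 1.960) + Φ(−δ − 1.960) = Φ(0.906) + Φ(-4.826) = 0.8176 + 0.0000 = 0.8176.
Type II error: β = 1 − power = 1 − 0.8176 = 0.1824.

β ≈ 0.182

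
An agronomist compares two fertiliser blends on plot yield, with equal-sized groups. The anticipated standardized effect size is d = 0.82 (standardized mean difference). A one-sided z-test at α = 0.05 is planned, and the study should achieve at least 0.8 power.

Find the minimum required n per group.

For power 0.8 need Φ(δ − z_{0.05}) = 0.8, so δ = z_{0.05} + z_{0.20} = 1.645 + 0.842 = 2.486.
δ = d·√(n/2) ⇒ n = 2(δ/d)² = 2 × (2.486 / 0.82)² = 18.39.
Rounding up, n = 19 per group.

n = 19 per group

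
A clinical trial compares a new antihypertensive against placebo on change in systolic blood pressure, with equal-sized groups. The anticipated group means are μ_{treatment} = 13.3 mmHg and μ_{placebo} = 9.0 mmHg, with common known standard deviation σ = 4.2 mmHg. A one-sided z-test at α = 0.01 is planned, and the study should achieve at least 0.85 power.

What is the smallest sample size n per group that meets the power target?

Standardized effect: d = |μ_{treatment} − μ_{placebo}| / σ = |13.3 − 9.0| / 4.2 = 1.0238
For power 0.85 need Φ(δ − z_{0.01}) = 0.85, so δ = z_{0.01} + z_{0.15} = 2.326 + 1.036 = 3.363.
δ = d·√(n/2) ⇒ n = 2(δ/d)² = 2 × (3.363 / 1.0238)² = 21.58.
Round up to the next whole unit.

n = 22 per group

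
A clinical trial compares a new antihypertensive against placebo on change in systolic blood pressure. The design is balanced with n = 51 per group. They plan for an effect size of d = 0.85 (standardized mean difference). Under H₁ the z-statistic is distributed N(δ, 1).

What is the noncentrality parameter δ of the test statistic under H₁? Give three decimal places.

δ ≈ 4.292

The noncentrality parameter scales effect size by the design's sample-size factor: δ = d·√(n/2) = 0.85 × √(51/2) = 4.2923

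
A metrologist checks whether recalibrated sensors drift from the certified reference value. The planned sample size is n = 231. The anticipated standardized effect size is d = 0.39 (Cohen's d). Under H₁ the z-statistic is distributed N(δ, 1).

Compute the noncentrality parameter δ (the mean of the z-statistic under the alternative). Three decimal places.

The noncentrality parameter scales effect size by the design's sample-size factor: δ = d·√n = 0.39 × √231 = 5.9275

δ ≈ 5.927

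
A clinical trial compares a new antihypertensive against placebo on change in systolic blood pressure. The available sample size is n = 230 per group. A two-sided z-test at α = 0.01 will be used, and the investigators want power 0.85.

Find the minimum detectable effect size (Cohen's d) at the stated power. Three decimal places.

Need Φ(δ − 2.576) = 0.85, so δ = 2.576 + 1.036 = 3.612.
(Lower-tail contribution to power is negligible for δ > 0.)
δ = d·√(n/2) ⇒ d = δ/√(n/2) = 3.612/√(230/2) = 0.3368.

d ≈ 0.337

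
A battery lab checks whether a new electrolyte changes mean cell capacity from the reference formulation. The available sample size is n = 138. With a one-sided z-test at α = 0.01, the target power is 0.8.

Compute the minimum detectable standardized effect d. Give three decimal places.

Need Φ(δ − 2.326) = 0.8, so δ = 2.326 + 0.842 = 3.168.
δ = d·√n ⇒ d = δ/√n = 3.168/√138 = 0.2697.

d ≈ 0.270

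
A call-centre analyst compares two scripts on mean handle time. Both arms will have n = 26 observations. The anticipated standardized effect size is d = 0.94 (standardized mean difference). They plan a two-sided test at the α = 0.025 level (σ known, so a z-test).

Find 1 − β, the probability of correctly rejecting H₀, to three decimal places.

Noncentrality parameter: δ = d·√(n/2) = 0.94 × √(26/2) = 3.3892
Two-sided α = 0.025 → critical value z_{0.0125} = 2.241.
Power = Φ(δ − 2.241) + Φ(−δ − 2.241) = Φ(1.148) + Φ(-5.631) = 0.8745 + 0.0000 = 0.8745.

Power ≈ 0.874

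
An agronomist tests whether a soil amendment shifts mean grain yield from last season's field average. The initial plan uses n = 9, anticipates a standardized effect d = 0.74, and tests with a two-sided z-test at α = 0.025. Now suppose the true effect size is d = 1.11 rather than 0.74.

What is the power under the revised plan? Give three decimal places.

With d = 1.11: δ = d·√n = 1.11 × √9 = 3.3300. Critical value z_{0.0125} = 2.241.
Revised power = Φ(δ − 2.241) + Φ(−δ − 2.241) = Φ(1.089) + Φ(-5.571) = 0.8618 + 0.0000 = 0.8618.

Power ≈ 0.862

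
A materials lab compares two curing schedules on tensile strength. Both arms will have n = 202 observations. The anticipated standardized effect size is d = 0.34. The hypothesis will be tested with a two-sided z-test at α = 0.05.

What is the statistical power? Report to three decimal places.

Noncentrality parameter: δ = d·√(n/2) = 0.34 × √(202/2) = 3.4170
Two-sided α = 0.05 → critical value z_{0.025} = 1.960.
Power = Φ(δ − 1.960) + Φ(−δ − 1.960) = Φ(1.457) + Φ(-5.377) = 0.9274 + 0.0000 = 0.9274.

Power ≈ 0.927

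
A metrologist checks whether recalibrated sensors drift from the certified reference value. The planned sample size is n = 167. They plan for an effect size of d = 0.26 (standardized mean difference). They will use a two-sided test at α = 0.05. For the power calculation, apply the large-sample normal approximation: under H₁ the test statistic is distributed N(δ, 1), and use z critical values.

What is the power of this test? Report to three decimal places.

Noncentrality parameter: δ = d·√n = 0.26 × √167 = 3.3599
Critical value for a two-sided test at α = 0.05: z_{α/2} = 1.960.
Power = Φ(δ − 1.960) + Φ(−δ − 1.960) = Φ(1.400) + Φ(-5.320) = 0.9192 + 0.0000 = 0.9192.

Power ≈ 0.919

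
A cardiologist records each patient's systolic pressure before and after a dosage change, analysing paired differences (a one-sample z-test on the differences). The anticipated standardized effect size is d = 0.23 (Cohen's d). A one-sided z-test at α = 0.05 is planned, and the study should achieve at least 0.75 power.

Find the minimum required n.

For power 0.75 need Φ(δ − z_{0.05}) = 0.75, so δ = z_{0.05} + z_{0.25} = 1.645 + 0.674 = 2.319.
δ = d·√n ⇒ n = (δ/d)² = (2.319 / 0.23)² = 101.69.
Round up to the next whole unit.

n = 102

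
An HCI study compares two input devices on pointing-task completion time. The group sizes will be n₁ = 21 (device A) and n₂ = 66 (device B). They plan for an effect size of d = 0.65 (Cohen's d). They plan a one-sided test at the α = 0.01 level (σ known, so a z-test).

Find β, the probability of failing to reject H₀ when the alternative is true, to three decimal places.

Noncentrality parameter: δ = d / √(1/n₁ + 1/n₂) = 0.65 / √(1/21 + 1/66) = 2.5944
One-sided α = 0.01 → critical value z_{0.01} = 2.326.
Power = Φ(δ − 2.326) = Φ(0.268) = 0.6057.
Type II error: β = 1 − power = 1 − 0.6057 = 0.3943.

β ≈ 0.394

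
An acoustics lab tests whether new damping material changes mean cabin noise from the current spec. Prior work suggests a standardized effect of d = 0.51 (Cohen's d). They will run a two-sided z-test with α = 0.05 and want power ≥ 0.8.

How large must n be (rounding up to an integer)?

n = 31

For power 0.8 need Φ(δ − z_{0.025}) = 0.8, so δ = z_{0.025} + z_{0.20} = 1.960 + 0.842 = 2.802.
(Ignoring the negligible lower-tail rejection probability gives the usual closed-form inversion.)
δ = d·√n ⇒ n = (δ/d)² = (2.802 / 0.51)² = 30.18.
Rounding up, n = 31.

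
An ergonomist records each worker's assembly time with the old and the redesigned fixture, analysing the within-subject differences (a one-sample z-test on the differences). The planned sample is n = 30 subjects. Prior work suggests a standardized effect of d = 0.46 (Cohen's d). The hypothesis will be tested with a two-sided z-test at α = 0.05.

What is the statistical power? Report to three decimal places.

Noncentrality parameter: δ = d·√n = 0.46 × √30 = 2.5195
Critical value for a two-sided test at α = 0.05: z_{α/2} = 1.960.
Power = Φ(δ − 1.960) + Φ(−δ − 1.960) = Φ(0.560) + Φ(-4.479) = 0.7121 + 0.0000 = 0.7121.

Power ≈ 0.712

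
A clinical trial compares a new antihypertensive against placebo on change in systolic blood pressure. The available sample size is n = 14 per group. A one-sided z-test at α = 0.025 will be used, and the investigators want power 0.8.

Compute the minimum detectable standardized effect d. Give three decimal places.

Need Φ(δ − 1.960) = 0.8, so δ = 1.960 + 0.842 = 2.802.
δ = d·√(n/2) ⇒ d = δ/√(n/2) = 2.802/√(14/2) = 1.0589.

d ≈ 1.059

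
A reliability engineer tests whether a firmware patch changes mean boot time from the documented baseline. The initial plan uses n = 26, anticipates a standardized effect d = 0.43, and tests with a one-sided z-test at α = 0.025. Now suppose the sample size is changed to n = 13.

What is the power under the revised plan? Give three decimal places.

Power ≈ 0.341

With n = 13: δ = d·√n = 0.43 × √13 = 1.5504. Critical value z_{0.025} = 1.960.
Revised power = P(Z > 1.960 − δ) = Φ(-0.410) = 0.3411.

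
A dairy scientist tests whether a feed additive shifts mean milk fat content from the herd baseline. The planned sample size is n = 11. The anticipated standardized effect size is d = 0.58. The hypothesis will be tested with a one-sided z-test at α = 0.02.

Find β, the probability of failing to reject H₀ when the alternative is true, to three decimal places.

β ≈ 0.552

Noncentrality parameter: δ = d·√n = 0.58 × √11 = 1.9236
One-sided α = 0.02 → critical value z_{0.02} = 2.054.
Power = Φ(δ − 2.054) = Φ(-0.130) = 0.4482.
Type II error: β = 1 − power = 1 − 0.4482 = 0.5518.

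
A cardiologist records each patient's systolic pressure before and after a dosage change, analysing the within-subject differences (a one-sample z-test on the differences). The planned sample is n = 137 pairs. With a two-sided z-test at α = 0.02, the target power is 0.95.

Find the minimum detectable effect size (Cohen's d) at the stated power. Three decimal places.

d ≈ 0.339

Need Φ(δ − 2.326) = 0.95, so δ = 2.326 + 1.645 = 3.971.
(Lower-tail contribution to power is negligible for δ > 0.)
δ = d·√n ⇒ d = δ/√n = 3.971/√137 = 0.3393.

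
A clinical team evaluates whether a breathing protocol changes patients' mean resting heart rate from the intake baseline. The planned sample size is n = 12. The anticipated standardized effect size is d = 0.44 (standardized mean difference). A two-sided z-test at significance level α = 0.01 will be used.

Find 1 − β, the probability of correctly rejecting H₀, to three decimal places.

Noncentrality parameter: δ = d·√n = 0.44 × √12 = 1.5242
Two-sided α = 0.01 → critical value z_{0.005} = 2.576.
Power = Φ(δ − 2.576) + Φ(−δ − 2.576) = Φ(-1.052) + Φ(-4.100) = 0.1465 + 0.0000 = 0.1465.

Power ≈ 0.147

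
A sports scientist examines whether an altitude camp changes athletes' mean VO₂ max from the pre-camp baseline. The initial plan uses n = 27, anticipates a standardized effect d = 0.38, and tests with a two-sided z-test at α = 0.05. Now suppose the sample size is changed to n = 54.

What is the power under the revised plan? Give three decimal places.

With n = 54: δ = d·√n = 0.38 × √54 = 2.7924. Critical value z_{0.025} = 1.960.
Revised power = Φ(δ − 1.960) + Φ(−δ − 1.960) = Φ(0.832) + Φ(-4.752) = 0.7974 + 0.0000 = 0.7974.

Power ≈ 0.797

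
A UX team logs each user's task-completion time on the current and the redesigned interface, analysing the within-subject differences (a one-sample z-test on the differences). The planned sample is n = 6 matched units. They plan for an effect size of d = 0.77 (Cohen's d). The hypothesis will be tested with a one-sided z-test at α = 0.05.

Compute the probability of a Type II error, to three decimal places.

Noncentrality parameter: δ = d·√n = 0.77 × √6 = 1.8861
One-sided α = 0.05 → critical value z_{0.05} = 1.645.
Power = Φ(δ − 1.645) = Φ(0.241) = 0.5953.
Type II error: β = 1 − power = 1 − 0.5953 = 0.4047.

β ≈ 0.405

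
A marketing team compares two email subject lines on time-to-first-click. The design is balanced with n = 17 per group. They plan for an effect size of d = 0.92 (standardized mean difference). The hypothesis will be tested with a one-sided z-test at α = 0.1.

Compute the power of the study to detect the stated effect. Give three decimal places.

Power ≈ 0.919

Noncentrality parameter: δ = d·√(n/2) = 0.92 × √(17/2) = 2.6822
One-sided α = 0.1 → critical value z_{0.1} = 1.282.
Power = P(Z > 1.282 − δ) = Φ(1.401) = 0.9193.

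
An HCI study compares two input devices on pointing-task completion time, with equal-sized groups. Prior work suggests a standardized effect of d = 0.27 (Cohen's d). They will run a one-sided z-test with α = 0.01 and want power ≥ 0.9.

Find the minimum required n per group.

n = 358 per group

Set Φ(δ − 2.326) = 0.9; then δ − 2.326 = Φ⁻¹(0.9) = 1.282, giving δ = 3.608.
δ = d·√(n/2) ⇒ n = 2(δ/d)² = 2 × (3.608 / 0.27)² = 357.12.
Round up to the next whole unit.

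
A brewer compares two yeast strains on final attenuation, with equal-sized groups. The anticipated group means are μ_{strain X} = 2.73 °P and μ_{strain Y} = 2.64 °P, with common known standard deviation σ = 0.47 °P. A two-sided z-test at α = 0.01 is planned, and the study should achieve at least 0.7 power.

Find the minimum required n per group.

n = 525 per group

Standardized effect: d = |μ_{strain X} − μ_{strain Y}| / σ = |2.73 − 2.64| / 0.47 = 0.1915
For power 0.7 need Φ(δ − z_{0.005}) = 0.7, so δ = z_{0.005} + z_{0.30} = 2.576 + 0.524 = 3.100.
(Ignoring the negligible lower-tail rejection probability gives the usual closed-form inversion.)
δ = d·√(n/2) ⇒ n = 2(δ/d)² = 2 × (3.100 / 0.1915)² = 524.24.
Round up to the next whole unit.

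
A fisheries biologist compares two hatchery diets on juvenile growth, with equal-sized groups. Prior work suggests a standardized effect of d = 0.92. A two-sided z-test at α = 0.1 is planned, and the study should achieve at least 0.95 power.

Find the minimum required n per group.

n = 26 per group

Set Φ(δ − 1.645) = 0.95; then δ − 1.645 = Φ⁻¹(0.95) = 1.645, giving δ = 3.290.
(Ignoring the negligible lower-tail rejection probability gives the usual closed-form inversion.)
δ = d·√(n/2) ⇒ n = 2(δ/d)² = 2 × (3.290 / 0.92)² = 25.57.
Round up to the next whole unit.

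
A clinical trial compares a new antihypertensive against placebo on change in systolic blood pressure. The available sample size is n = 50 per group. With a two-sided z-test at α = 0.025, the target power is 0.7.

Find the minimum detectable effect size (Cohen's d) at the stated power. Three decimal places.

Required noncentrality: δ = z_{0.0125} + z_{0.30} = 2.241 + 0.524 = 2.766.
(The second rejection-region term Φ(−δ − z_{α/2}) is negligible and dropped.)
δ = d·√(n/2) ⇒ d = δ/√(n/2) = 2.766/√(50/2) = 0.5532.

d ≈ 0.553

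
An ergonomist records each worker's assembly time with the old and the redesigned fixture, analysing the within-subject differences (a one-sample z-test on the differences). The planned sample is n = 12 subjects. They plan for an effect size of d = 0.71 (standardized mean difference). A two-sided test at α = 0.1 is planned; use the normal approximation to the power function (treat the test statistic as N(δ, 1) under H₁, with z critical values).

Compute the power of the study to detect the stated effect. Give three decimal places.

Noncentrality parameter: δ = d·√n = 0.71 × √12 = 2.4595
Two-sided α = 0.1 → critical value z_{0.05} = 1.645.
Power = Φ(δ − 1.645) + Φ(−δ − 1.645) = Φ(0.815) + Φ(-4.104) = 0.7924 + 0.0000 = 0.7924.

Power ≈ 0.792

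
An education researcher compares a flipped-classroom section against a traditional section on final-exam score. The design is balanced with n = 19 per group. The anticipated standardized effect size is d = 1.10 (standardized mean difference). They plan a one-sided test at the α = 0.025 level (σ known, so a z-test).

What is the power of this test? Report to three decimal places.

Noncentrality parameter: δ = d·√(n/2) = 1.10 × √(19/2) = 3.3904
One-sided α = 0.025 → critical value z_{0.025} = 1.960.
Power = P(Z > 1.960 − δ) = Φ(1.430) = 0.9237.

Power ≈ 0.924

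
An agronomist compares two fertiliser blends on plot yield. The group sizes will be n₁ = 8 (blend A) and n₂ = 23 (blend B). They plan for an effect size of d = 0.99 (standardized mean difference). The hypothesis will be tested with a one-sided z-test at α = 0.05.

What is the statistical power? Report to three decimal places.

Noncentrality parameter: δ = d / √(1/n₁ + 1/n₂) = 0.99 / √(1/8 + 1/23) = 2.4119
Critical value for a one-sided test at α = 0.05: z_α = 1.645.
Power = P(Z > 1.645 − δ) = Φ(0.767) = 0.7785.

Power ≈ 0.778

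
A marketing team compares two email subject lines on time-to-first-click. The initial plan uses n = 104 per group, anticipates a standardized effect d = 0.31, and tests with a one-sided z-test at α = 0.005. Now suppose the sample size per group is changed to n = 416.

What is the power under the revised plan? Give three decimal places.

With n = 416 per group: δ = d·√(n/2) = 0.31 × √(416/2) = 4.4709. Critical value z_{0.005} = 2.576.
Revised power = Φ(δ − 2.576) = Φ(1.895) = 0.9710.

Power ≈ 0.971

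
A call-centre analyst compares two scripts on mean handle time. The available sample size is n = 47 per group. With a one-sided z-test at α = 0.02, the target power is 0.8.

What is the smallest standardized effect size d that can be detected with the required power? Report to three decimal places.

Required noncentrality: δ = z_{0.02} + z_{0.20} = 2.054 + 0.842 = 2.895.
δ = d·√(n/2) ⇒ d = δ/√(n/2) = 2.895/√(47/2) = 0.5973.

d ≈ 0.597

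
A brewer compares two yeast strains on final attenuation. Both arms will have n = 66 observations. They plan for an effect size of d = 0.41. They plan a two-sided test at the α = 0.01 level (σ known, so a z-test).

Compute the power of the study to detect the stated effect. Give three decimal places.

Noncentrality parameter: δ = d·√(n/2) = 0.41 × √(66/2) = 2.3553
Two-sided α = 0.01 → critical value z_{0.005} = 2.576.
Power = Φ(δ − 2.576) + Φ(−δ − 2.576) = Φ(-0.221) + Φ(-4.931) = 0.4127 + 0.0000 = 0.4127.

Power ≈ 0.413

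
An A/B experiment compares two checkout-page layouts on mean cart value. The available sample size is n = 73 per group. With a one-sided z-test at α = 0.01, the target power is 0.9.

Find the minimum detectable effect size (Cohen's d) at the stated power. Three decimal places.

Need Φ(δ − 2.326) = 0.9, so δ = 2.326 + 1.282 = 3.608.
δ = d·√(n/2) ⇒ d = δ/√(n/2) = 3.608/√(73/2) = 0.5972.

d ≈ 0.597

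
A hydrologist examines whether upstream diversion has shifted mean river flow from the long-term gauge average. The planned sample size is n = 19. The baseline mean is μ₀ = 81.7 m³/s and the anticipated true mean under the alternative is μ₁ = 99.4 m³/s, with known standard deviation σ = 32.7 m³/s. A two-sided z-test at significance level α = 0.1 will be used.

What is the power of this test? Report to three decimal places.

Standardized effect: d = |μ₁ − μ₀| / σ = |99.4 − 81.7| / 32.7 = 0.5413
Noncentrality parameter: δ = d·√n = 0.5413 × √19 = 2.3594
Two-sided α = 0.1 → critical value z_{0.05} = 1.645.
Power = Φ(δ − 1.645) + Φ(−δ − 1.645) = Φ(0.715) + Φ(-4.004) = 0.7626 + 0.0000 = 0.7626.

Power ≈ 0.763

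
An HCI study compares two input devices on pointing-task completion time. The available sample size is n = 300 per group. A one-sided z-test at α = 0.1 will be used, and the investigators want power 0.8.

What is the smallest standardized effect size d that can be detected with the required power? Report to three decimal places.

Need Φ(δ − 1.282) = 0.8, so δ = 1.282 + 0.842 = 2.123.
δ = d·√(n/2) ⇒ d = δ/√(n/2) = 2.123/√(300/2) = 0.1734.

d ≈ 0.173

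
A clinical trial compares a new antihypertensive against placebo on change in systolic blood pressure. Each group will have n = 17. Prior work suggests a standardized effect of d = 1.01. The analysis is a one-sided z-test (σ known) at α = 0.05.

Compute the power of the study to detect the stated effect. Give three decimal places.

Power ≈ 0.903

Noncentrality parameter: δ = d·√(n/2) = 1.01 × √(17/2) = 2.9446
One-sided α = 0.05 → critical value z_{0.05} = 1.645.
Power = Φ(δ − 1.645) = Φ(1.300) = 0.9032.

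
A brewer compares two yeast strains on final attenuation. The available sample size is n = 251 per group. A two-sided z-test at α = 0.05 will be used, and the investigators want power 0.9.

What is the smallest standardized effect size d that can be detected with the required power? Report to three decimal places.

Required noncentrality: δ = z_{0.025} + z_{0.10} = 1.960 + 1.282 = 3.242.
(The second rejection-region term Φ(−δ − z_{α/2}) is negligible and dropped.)
δ = d·√(n/2) ⇒ d = δ/√(n/2) = 3.242/√(251/2) = 0.2894.

d ≈ 0.289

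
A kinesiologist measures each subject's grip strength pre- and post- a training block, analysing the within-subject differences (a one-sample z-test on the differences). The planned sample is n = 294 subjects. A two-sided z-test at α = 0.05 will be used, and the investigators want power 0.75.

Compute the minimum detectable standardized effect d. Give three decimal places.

Required noncentrality: δ = z_{0.025} + z_{0.25} = 1.960 + 0.674 = 2.634.
(The second rejection-region term Φ(−δ − z_{α/2}) is negligible and dropped.)
δ = d·√n ⇒ d = δ/√n = 2.634/√294 = 0.1536.

d ≈ 0.154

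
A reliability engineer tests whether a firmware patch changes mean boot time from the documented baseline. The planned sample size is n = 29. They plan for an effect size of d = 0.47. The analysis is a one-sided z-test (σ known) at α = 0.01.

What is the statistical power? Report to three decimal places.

Noncentrality parameter: δ = d·√n = 0.47 × √29 = 2.5310
Critical value for a one-sided test at α = 0.01: z_α = 2.326.
Power = Φ(δ − 2.326) = Φ(0.205) = 0.5811.

Power ≈ 0.581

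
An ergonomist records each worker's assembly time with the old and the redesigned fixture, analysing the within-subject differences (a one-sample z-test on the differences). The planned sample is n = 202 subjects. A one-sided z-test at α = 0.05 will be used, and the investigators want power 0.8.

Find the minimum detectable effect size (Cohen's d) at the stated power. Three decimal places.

Need Φ(δ − 1.645) = 0.8, so δ = 1.645 + 0.842 = 2.486.
δ = d·√n ⇒ d = δ/√n = 2.486/√202 = 0.1749.

d ≈ 0.175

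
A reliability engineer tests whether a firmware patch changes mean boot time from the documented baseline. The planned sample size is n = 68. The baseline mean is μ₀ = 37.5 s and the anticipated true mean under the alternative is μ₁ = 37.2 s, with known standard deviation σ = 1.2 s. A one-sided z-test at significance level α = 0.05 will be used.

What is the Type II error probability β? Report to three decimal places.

β ≈ 0.338

Standardized effect: d = |μ₁ − μ₀| / σ = |37.2 − 37.5| / 1.2 = 0.2500
Noncentrality parameter: δ = d·√n = 0.2500 × √68 = 2.0616
Critical value for a one-sided test at α = 0.05: z_α = 1.645.
Power = P(Z > 1.645 − δ) = Φ(0.417) = 0.6616.
Type II error: β = 1 − power = 1 − 0.6616 = 0.3384.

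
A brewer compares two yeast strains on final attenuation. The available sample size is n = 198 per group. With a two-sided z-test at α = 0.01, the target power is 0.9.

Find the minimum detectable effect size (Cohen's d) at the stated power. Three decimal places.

d ≈ 0.388

Need Φ(δ − 2.576) = 0.9, so δ = 2.576 + 1.282 = 3.857.
(The second rejection-region term Φ(−δ − z_{α/2}) is negligible and dropped.)
δ = d·√(n/2) ⇒ d = δ/√(n/2) = 3.857/√(198/2) = 0.3877.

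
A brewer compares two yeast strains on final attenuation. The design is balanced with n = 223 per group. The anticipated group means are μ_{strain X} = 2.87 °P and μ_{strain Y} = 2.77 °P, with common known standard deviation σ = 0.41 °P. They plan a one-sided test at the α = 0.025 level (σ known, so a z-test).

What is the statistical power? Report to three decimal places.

Standardized effect: d = |μ_{strain X} − μ_{strain Y}| / σ = |2.87 − 2.77| / 0.41 = 0.2439
Noncentrality parameter: δ = d·√(n/2) = 0.2439 × √(223/2) = 2.5755
Critical value for a one-sided test at α = 0.025: z_α = 1.960.
Power = Φ(δ − 1.960) = Φ(0.615) = 0.7309.

Power ≈ 0.731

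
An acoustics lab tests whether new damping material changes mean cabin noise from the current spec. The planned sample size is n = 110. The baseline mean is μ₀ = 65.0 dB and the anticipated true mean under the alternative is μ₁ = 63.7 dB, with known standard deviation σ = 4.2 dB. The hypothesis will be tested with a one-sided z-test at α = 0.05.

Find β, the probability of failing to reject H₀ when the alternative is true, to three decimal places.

β ≈ 0.055

Standardized effect: d = |μ₁ − μ₀| / σ = |63.7 − 65.0| / 4.2 = 0.3095
Noncentrality parameter: δ = d·√n = 0.3095 × √110 = 3.2463
Critical value for a one-sided test at α = 0.05: z_α = 1.645.
Power = Φ(δ − 1.645) = Φ(1.601) = 0.9454.
Type II error: β = 1 − power = 1 − 0.9454 = 0.0546.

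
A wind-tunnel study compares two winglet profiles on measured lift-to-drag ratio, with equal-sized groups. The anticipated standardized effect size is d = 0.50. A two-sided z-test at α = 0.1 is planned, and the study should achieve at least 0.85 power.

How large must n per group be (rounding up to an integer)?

For power 0.85 need Φ(δ − z_{0.05}) = 0.85, so δ = z_{0.05} + z_{0.15} = 1.645 + 1.036 = 2.681.
(Ignoring the negligible lower-tail rejection probability gives the usual closed-form inversion.)
δ = d·√(n/2) ⇒ n = 2(δ/d)² = 2 × (2.681 / 0.50)² = 57.51.
Rounding up, n = 58 per group.

n = 58 per group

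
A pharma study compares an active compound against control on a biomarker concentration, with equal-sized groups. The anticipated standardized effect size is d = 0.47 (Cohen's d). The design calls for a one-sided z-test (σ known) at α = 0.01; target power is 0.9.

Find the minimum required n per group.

Set Φ(δ − 2.326) = 0.9; then δ − 2.326 = Φ⁻¹(0.9) = 1.282, giving δ = 3.608.
δ = d·√(n/2) ⇒ n = 2(δ/d)² = 2 × (3.608 / 0.47)² = 117.85.
Round up to the next whole unit.

n = 118 per group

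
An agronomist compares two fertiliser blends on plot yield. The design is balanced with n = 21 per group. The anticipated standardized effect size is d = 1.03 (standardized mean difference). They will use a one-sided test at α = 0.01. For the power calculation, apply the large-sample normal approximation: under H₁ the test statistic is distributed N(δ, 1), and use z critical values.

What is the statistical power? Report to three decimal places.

Noncentrality parameter: δ = d·√(n/2) = 1.03 × √(21/2) = 3.3376
One-sided α = 0.01 → critical value z_{0.01} = 2.326.
Power = Φ(δ − 2.326) = Φ(1.011) = 0.8440.

Power ≈ 0.844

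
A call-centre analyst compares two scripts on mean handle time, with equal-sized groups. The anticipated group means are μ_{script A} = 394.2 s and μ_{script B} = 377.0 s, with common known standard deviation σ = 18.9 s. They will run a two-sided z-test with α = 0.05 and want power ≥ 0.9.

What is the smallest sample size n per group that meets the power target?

n = 26 per group

Standardized effect: d = |μ_{script A} − μ_{script B}| / σ = |394.2 − 377.0| / 18.9 = 0.9101
Set Φ(δ − 1.960) = 0.9; then δ − 1.960 = Φ⁻¹(0.9) = 1.282, giving δ = 3.242.
(Ignoring the negligible lower-tail rejection probability gives the usual closed-form inversion.)
δ = d·√(n/2) ⇒ n = 2(δ/d)² = 2 × (3.242 / 0.9101)² = 25.37.
Round up to the next whole unit.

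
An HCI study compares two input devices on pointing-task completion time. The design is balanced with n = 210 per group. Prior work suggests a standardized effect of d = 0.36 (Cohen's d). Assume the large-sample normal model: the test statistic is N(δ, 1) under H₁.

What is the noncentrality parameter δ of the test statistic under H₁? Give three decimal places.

δ = d·√(n/2) = 0.36 × √(210/2) = 3.6889

δ ≈ 3.689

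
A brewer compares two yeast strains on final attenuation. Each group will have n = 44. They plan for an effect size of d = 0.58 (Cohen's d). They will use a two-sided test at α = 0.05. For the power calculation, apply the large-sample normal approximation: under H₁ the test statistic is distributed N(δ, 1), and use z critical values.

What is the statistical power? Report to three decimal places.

Noncentrality parameter: δ = d·√(n/2) = 0.58 × √(44/2) = 2.7204
Two-sided α = 0.05 → critical value z_{0.025} = 1.960.
Power = Φ(δ − 1.960) + Φ(−δ − 1.960) = Φ(0.760) + Φ(-4.680) = 0.7765 + 0.0000 = 0.7765.

Power ≈ 0.777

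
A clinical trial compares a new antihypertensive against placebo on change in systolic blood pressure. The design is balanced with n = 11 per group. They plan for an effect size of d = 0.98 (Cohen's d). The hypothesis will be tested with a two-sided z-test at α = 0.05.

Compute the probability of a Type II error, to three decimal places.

β ≈ 0.368

Noncentrality parameter: δ = d·√(n/2) = 0.98 × √(11/2) = 2.2983
Critical value for a two-sided test at α = 0.05: z_{α/2} = 1.960.
Power = Φ(δ − 1.960) + Φ(−δ − 1.960) = Φ(0.338) + Φ(-4.258) = 0.6324 + 0.0000 = 0.6325.
Type II error: β = 1 − power = 1 − 0.6325 = 0.3675.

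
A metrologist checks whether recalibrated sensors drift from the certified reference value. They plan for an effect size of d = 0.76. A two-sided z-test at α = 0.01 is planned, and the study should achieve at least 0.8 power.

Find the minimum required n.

n = 21

For power 0.8 need Φ(δ − z_{0.005}) = 0.8, so δ = z_{0.005} + z_{0.20} = 2.576 + 0.842 = 3.417.
(Ignoring the negligible lower-tail rejection probability gives the usual closed-form inversion.)
δ = d·√n ⇒ n = (δ/d)² = (3.417 / 0.76)² = 20.22.
Round up to the next whole unit.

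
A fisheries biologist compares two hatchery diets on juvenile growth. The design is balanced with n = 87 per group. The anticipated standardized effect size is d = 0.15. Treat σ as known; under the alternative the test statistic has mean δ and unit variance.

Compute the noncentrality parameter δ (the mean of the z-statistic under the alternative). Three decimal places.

δ = d·√(n/2) = 0.15 × √(87/2) = 0.9893

δ ≈ 0.989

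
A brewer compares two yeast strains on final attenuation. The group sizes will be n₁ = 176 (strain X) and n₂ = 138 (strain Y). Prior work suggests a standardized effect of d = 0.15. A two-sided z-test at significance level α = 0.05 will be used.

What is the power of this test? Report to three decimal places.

Noncentrality parameter: δ = d / √(1/n₁ + 1/n₂) = 0.15 / √(1/176 + 1/138) = 1.3192
Critical value for a two-sided test at α = 0.05: z_{α/2} = 1.960.
Power = Φ(δ − 1.960) + Φ(−δ − 1.960) = Φ(-0.641) + Φ(-3.279) = 0.2608 + 0.0005 = 0.2614.

Power ≈ 0.261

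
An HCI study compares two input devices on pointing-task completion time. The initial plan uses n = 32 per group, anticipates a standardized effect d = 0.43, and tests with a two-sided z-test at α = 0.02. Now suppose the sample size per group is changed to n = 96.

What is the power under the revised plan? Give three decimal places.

Power ≈ 0.743

With n = 96 per group: δ = d·√(n/2) = 0.43 × √(96/2) = 2.9791. Critical value z_{0.01} = 2.326.
Revised power = Φ(δ − 2.326) + Φ(−δ − 2.326) = Φ(0.653) + Φ(-5.305) = 0.7431 + 0.0000 = 0.7431.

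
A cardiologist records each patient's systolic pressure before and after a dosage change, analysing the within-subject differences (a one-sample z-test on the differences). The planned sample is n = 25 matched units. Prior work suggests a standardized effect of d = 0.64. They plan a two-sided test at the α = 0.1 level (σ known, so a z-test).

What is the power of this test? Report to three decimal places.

Power ≈ 0.940

Noncentrality parameter: δ = d·√n = 0.64 × √25 = 3.2000
Critical value for a two-sided test at α = 0.1: z_{α/2} = 1.645.
Power = Φ(δ − 1.645) + Φ(−δ − 1.645) = Φ(1.555) + Φ(-4.845) = 0.9400 + 0.0000 = 0.9400.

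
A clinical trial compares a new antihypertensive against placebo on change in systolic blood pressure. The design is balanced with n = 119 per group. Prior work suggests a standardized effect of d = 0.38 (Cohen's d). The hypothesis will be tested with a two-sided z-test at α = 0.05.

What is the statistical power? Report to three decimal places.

Power ≈ 0.834

Noncentrality parameter: δ = d·√(n/2) = 0.38 × √(119/2) = 2.9312
Critical value for a two-sided test at α = 0.05: z_{α/2} = 1.960.
Power = Φ(δ − 1.960) + Φ(−δ − 1.960) = Φ(0.971) + Φ(-4.891) = 0.8343 + 0.0000 = 0.8343.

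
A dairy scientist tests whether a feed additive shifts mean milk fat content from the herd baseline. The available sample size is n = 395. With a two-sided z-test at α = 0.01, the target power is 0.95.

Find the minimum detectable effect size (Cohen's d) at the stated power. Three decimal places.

Need Φ(δ − 2.576) = 0.95, so δ = 2.576 + 1.645 = 4.221.
(Lower-tail contribution to power is negligible for δ > 0.)
δ = d·√n ⇒ d = δ/√n = 4.221/√395 = 0.2124.

d ≈ 0.212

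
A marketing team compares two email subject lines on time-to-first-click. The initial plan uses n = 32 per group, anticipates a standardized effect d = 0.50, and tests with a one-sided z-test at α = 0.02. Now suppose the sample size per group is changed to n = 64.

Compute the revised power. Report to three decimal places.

With n = 64 per group: δ = d·√(n/2) = 0.50 × √(64/2) = 2.8284. Critical value z_{0.02} = 2.054.
Revised power = Φ(δ − 2.054) = Φ(0.775) = 0.7807.

Power ≈ 0.781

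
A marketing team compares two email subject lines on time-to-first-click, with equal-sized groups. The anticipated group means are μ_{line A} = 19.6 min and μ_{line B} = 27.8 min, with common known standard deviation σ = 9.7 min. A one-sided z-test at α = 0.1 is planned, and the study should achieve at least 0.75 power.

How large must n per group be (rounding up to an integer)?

n = 11 per group

Standardized effect: d = |μ_{line A} − μ_{line B}| / σ = |19.6 − 27.8| / 9.7 = 0.8454
Set Φ(δ − 1.282) = 0.75; then δ − 1.282 = Φ⁻¹(0.75) = 0.674, giving δ = 1.956.
δ = d·√(n/2) ⇒ n = 2(δ/d)² = 2 × (1.956 / 0.8454)² = 10.71.
Round up to the next whole unit.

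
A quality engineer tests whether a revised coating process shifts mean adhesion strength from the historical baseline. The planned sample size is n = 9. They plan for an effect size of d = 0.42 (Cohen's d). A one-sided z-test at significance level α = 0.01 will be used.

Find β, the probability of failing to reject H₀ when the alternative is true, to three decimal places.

β ≈ 0.857

Noncentrality parameter: λ = d·√n = 0.42 × √9 = 1.2600
Critical value for a one-sided test at α = 0.01: z_α = 2.326.
Power = Φ(λ − 2.326) = Φ(-1.066) = 0.1431.
Type II error: β = 1 − power = 1 − 0.1431 = 0.8569.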